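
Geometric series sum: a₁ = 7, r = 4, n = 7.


Sₙ = 7×(4^7 - 1)/(4 - 1)
= 7×(16384 - 1)/3
= 7×16383/3
= 38227

S_7 = 38227


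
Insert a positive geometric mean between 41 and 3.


GM = √(41×3) = √123 = 11.0905

GM = 11.0905


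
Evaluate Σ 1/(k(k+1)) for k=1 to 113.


1/(k(k+1)) = 1/k - 1/(k+1) (partial fractions)
Telescoping: Σ = 1 - 1/114 = 113/114

Sum = 113/114


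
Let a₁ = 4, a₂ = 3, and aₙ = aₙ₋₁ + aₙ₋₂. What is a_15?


Computing iteratively: 4, 3, 7, 10, 17, 27, 44, 71, 115, 186, 301, 487, ...
a_15 = 2063

a_15 = 2063


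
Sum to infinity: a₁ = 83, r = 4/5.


S∞ = a₁/(1-r) = 83/(1 - 4/5)
= 83/(1/5)
= 415

S∞ = 415


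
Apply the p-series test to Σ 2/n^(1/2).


p-series test: Σ c/n^p converges if p > 1, diverges if p ≤ 1 (constant c > 0 doesn't affect convergence).
p = 1/2
1/2 ≤ 1 → DIVERGES

Diverges (p = 1/2 ≤ 1)


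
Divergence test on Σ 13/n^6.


lim(n→∞) 13/n^6 = 0
lim aₙ = 0 → nth-term test is INCONCLUSIVE
(Need other tests; this is actually a convergent p-series with p=6 > 1)

Inconclusive (lim aₙ = 0; need another test)


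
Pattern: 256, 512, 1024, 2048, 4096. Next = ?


Pattern: powers of 2: 2ⁿ
Terms: 256, 512, 1024, 2048, 4096
Next term = 8192

Next term = 8192


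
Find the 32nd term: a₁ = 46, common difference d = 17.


aₙ = a₁ + (n-1)d
= 46 + (32-1)×17
= 46 + 527
= 573

a_32 = 573


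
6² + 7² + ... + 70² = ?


Σₖ₌6^70 k² = Σₖ₌₁^70 k² − Σₖ₌₁^5 k²
= 70·71·141/6 − 5·6·11/6
= 116795 − 55 = 116740

Σk² = 116740


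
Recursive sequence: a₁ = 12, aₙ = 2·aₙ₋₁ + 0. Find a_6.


Computing step by step:
a_1 = 12
a_2 = 24
a_3 = 48
a_4 = 96
a_5 = 192
a_6 = 384


a_6 = 384


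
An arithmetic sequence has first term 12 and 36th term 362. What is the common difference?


d = (aₙ - a₁)/(n-1)
= (362 - 12)/(36-1)
= 350/35 = 10

d = 10


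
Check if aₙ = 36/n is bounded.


a₁ = 36, a₂ = 36/2, a₃ = 36/3, ...
0 < aₙ ≤ 36 for all n ≥ 1
Lower bound: 0, Upper bound: 36
The sequence IS bounded

Bounded (0 < aₙ ≤ 36)


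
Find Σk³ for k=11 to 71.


Σₖ₌11^71 k³ = [71·72/2]² − [10·11/2]²
= 6533136 − 3025 = 6530111

Σk³ = 6530111


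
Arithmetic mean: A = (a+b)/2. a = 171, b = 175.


AM = (171 + 175)/2 = 346/2 = 173

AM = 173


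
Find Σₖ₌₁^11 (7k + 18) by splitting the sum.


Σ(7k+18) = 7·Σk + 18·n
= 7·66 + 18·11
= 462 + 198 = 660

Σ = 660


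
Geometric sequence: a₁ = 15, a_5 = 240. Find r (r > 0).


r^(n-1) = aₙ/a₁
r^4 = 240/15 = 16
r = 16^(1/4)
= ±2; taking r > 0 gives r = 2

r = 2


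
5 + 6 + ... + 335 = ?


Σₖ₌5^335 k = Σₖ₌₁^335 k − Σₖ₌₁^4 k
= 335·336/2 − 4·5/2
= 56280 − 10 = 56270

Σk = 56270


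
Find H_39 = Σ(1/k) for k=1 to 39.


H_39 = 1/1 + 1/2 + 1/3 + ... + 1/39
= 2066035355155033/485721041551200
≈ 4.2535

H_39 = 2066035355155033/485721041551200 ≈ 4.2535


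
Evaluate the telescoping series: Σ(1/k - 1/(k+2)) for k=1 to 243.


Telescoping with gap 2: two head and two tail terms survive.
= (1 + 1/2) - (1/244 + 1/245)
= 3/2 - 1/244 - 1/245 = 89181/59780

Sum = 89181/59780


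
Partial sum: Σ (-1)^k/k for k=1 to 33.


S = -1 + 1/2 - 1/3 + 1/4 - 1/5 + 1/6 - 1/7 + 1/8 ± ...
= -0.7081
(Full series converges to -ln(2) ≈ -0.6931)

S_33 = -0.7081


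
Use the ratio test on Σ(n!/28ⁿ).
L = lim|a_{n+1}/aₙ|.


aₙ = n!/28^n
a_{n+1}/aₙ = (n+1)!/28^(n+1) × 28^n/n!
= (n+1)/28
L = lim(n→∞) (n+1)/28 = ∞
L > 1 → series DIVERGES

Diverges (ratio test: L = ∞ > 1)


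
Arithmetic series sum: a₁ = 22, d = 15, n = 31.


aₙ = 22 + (31-1)×15 = 472
Sₙ = n(a₁+aₙ)/2 = 31×(22+472)/2
= 31×494/2 = 7657

S_31 = 7657


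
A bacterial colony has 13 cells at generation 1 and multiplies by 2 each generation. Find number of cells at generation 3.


aₙ = a₁·r^(n-1)
= 13×2^2
= 13×4
= 52

a_3 = 52


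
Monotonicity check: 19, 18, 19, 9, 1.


Differences: -1, 1, -10, -8
Difference at position 2 is +1 (> 0) but position 1 is -1 (< 0) — sequence both rises and falls
→ NOT monotonic

Not monotonic


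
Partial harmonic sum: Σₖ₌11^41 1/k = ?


Σₖ₌11^41 1/k = 1/11 + 1/12 + 1/13 + ... + 1/41
= 3908844674285039/2844937529085600
≈ 1.374

Sum = 3908844674285039/2844937529085600 ≈ 1.374


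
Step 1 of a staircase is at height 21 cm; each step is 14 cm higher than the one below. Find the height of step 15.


aₙ = a₁ + (n-1)d
= 21 + (15-1)×14
= 21 + 196
= 217

a_15 = 217


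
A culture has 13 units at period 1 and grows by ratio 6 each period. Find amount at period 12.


aₙ = a₁·r^(n-1)
= 13×6^11
= 13×362797056
= 4716361728

a_12 = 4716361728


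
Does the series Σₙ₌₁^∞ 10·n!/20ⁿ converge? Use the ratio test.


aₙ = 10·n!/20^n
a_{n+1}/aₙ = (n+1)!/20^(n+1) × 20^n/n!  (constant 10 cancels)
= (n+1)/20
L = lim(n→∞) (n+1)/20 = ∞
L > 1 → series DIVERGES

Diverges (ratio test: L = ∞ > 1)


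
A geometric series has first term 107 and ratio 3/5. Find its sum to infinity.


S∞ = a₁/(1-r) = 107/(1 - 3/5)
= 107/(2/5)
= 535/2

S∞ = 535/2


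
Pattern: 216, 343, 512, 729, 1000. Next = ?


Pattern: perfect cubes: n³
Terms: 216, 343, 512, 729, 1000
Next term = 1331

Next term = 1331


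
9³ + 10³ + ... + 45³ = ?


Σₖ₌9^45 k³ = [45·46/2]² − [8·9/2]²
= 1071225 − 1296 = 1069929

Σk³ = 1069929


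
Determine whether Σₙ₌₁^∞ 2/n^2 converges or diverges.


p-series test: Σ c/n^p converges if p > 1, diverges if p ≤ 1 (constant c > 0 doesn't affect convergence).
p = 2
2 > 1 → CONVERGES

Converges (p = 2 > 1)


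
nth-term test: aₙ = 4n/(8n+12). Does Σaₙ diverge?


lim(n→∞) 4n/(8n+12) = 4/8 = 1/2  (divide numerator and denominator by n)
lim aₙ = 1/2 ≠ 0 → series DIVERGES

Diverges (lim aₙ = 1/2 ≠ 0)


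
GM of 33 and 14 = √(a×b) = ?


GM = √(33×14) = √462 = 21.4942

GM = 21.4942


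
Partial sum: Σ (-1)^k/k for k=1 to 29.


S = -1 + 1/2 - 1/3 + 1/4 - 1/5 + 1/6 - 1/7 + 1/8 ± ...
= -0.7101
(Full series converges to -ln(2) ≈ -0.6931)

S_29 = -0.7101


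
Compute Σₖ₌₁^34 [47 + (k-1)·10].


aₙ = 47 + (34-1)×10 = 377
Sₙ = n(a₁+aₙ)/2 = 34×(47+377)/2
= 34×424/2 = 7208

S_34 = 7208


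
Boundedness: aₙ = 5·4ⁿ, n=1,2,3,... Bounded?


aₙ = 5·4ⁿ → as n→∞, aₙ→∞ (since base 4 > 1)
No finite upper bound exists
The sequence is UNBOUNDED

Unbounded (aₙ → ∞ as n → ∞)


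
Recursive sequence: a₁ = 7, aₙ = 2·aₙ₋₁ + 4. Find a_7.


Computing step by step:
a_1 = 7
a_2 = 18
a_3 = 40
a_4 = 84
a_5 = 172
a_6 = 348
a_7 = 700


a_7 = 700


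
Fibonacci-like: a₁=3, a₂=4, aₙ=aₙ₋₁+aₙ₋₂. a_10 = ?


Computing iteratively: 3, 4, 7, 11, 18, 29, 47, 76, 123, 199
a_10 = 199

a_10 = 199


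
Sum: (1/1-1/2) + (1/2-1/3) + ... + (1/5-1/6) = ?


Telescoping: adjacent terms cancel.
= 1/1 - 1/6
= 1 - 1/6 = 5/6

Sum = 5/6


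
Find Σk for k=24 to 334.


Σₖ₌24^334 k = Σₖ₌₁^334 k − Σₖ₌₁^23 k
= 334·335/2 − 23·24/2
= 55945 − 276 = 55669

Σk = 55669


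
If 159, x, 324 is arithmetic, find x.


AM = (159 + 324)/2 = 483/2 = 241.5

AM = 241.5


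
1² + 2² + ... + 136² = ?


n = 136
n(n+1)(2n+1)/6 = 136×137×273/6
= 5086536/6 = 847756

Σk² = 847756


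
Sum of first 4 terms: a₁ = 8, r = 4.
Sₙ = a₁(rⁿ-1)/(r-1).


Sₙ = 8×(4^4 - 1)/(4 - 1)
= 8×(256 - 1)/3
= 8×255/3
= 680

S_4 = 680


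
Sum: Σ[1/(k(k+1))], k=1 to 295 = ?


1/(k(k+1)) = 1/k - 1/(k+1) (partial fractions)
Telescoping: Σ = 1 - 1/296 = 295/296

Sum = 295/296


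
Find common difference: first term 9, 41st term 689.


d = (aₙ - a₁)/(n-1)
= (689 - 9)/(41-1)
= 680/40 = 17

d = 17


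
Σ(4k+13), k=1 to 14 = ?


Σ(4k+13) = 4·Σk + 13·n
= 4·105 + 13·14
= 420 + 182 = 602

Σ = 602


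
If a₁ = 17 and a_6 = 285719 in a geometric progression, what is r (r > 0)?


r^(n-1) = aₙ/a₁
r^5 = 285719/17 = 16807
r = 16807^(1/5)
= 7

r = 7


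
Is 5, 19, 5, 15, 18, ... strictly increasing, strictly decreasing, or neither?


Differences: 14, -14, 10, 3
Difference at position 1 is +14 (> 0) but position 2 is -14 (< 0) — sequence both rises and falls
→ NOT monotonic

Not monotonic


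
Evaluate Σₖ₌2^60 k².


Σₖ₌2^60 k² = Σₖ₌₁^60 k² − Σₖ₌₁^1 k²
= 60·61·121/6 − 1·2·3/6
= 73810 − 1 = 73809

Σk² = 73809


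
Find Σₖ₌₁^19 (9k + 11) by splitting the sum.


Σ(9k+11) = 9·Σk + 11·n
= 9·190 + 11·19
= 1710 + 209 = 1919

Σ = 1919


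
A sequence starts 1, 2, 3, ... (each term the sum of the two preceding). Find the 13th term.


Computing iteratively: 1, 2, 3, 5, 8, 13, 21, 34, 55, 89, 144, 233, ...
a_13 = 377

a_13 = 377


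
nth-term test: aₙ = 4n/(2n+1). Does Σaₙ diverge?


lim(n→∞) 4n/(2n+1) = 4/2 = 2  (divide numerator and denominator by n)
lim aₙ = 2 ≠ 0 → series DIVERGES

Diverges (lim aₙ = 2 ≠ 0)


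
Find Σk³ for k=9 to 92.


Σₖ₌9^92 k³ = [92·93/2]² − [8·9/2]²
= 18301284 − 1296 = 18299988

Σk³ = 18299988


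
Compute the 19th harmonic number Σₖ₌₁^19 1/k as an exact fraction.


H_19 = 1/1 + 1/2 + 1/3 + ... + 1/19
= 275295799/77597520
≈ 3.5477

H_19 = 275295799/77597520 ≈ 3.5477


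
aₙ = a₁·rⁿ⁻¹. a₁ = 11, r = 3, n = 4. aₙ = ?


aₙ = a₁·r^(n-1)
= 11×3^3
= 11×27
= 297

a_4 = 297


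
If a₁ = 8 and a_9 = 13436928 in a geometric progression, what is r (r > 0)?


r^(n-1) = aₙ/a₁
r^8 = 13436928/8 = 1679616
r = 1679616^(1/8)
= ±6; taking r > 0 gives r = 6

r = 6


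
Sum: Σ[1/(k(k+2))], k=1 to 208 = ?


1/(k(k+2)) = (1/2)·(1/k - 1/(k+2)) (partial fractions)
Telescoping: Σ = (1/2)·(1 + 1/2 - 1/209 - 1/210) = 16354/21945

Sum = 16354/21945


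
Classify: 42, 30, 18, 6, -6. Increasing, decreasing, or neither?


Differences: -12, -12, -12, -12
All differences < 0 → strictly DECREASING

Monotonically decreasing


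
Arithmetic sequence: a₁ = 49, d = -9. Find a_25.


aₙ = a₁ + (n-1)d
= 49 + (25-1)×-9
= 49 - 216
= -167

a_25 = -167


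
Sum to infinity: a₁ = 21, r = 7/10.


S∞ = a₁/(1-r) = 21/(1 - 7/10)
= 21/(3/10)
= 70

S∞ = 70


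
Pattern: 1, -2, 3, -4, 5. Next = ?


Pattern: alternating sign, magnitude arithmetic (d=1)
Terms: 1, -2, 3, -4, 5
Next term = -6

Next term = -6


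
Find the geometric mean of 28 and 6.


GM = √(28×6) = √168 = 12.9615

GM = 12.9615


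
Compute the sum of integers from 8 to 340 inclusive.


Σₖ₌8^340 k = Σₖ₌₁^340 k − Σₖ₌₁^7 k
= 340·341/2 − 7·8/2
= 57970 − 28 = 57942

Σk = 57942


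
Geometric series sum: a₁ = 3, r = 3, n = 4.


Sₙ = 3×(3^4 - 1)/(3 - 1)
= 3×(81 - 1)/2
= 3×80/2
= 120

S_4 = 120


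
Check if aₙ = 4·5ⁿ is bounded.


aₙ = 4·5ⁿ → as n→∞, aₙ→∞ (since base 5 > 1)
No finite upper bound exists
The sequence is UNBOUNDED

Unbounded (aₙ → ∞ as n → ∞)


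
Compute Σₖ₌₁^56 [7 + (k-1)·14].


aₙ = 7 + (56-1)×14 = 777
Sₙ = n(a₁+aₙ)/2 = 56×(7+777)/2
= 56×784/2 = 21952

S_56 = 21952


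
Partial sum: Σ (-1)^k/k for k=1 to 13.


S = -1 + 1/2 - 1/3 + 1/4 - 1/5 + 1/6 - 1/7 + 1/8 ± ...
= -0.7301
(Full series converges to -ln(2) ≈ -0.6931)

S_13 = -0.7301


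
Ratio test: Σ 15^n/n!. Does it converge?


aₙ = 15^n/n!
a_{n+1}/aₙ = 15^(n+1)/(n+1)! × n!/15^n
= 15/(n+1)
L = lim(n→∞) 15/(n+1) = 0
L < 1 → series CONVERGES

Converges (ratio test: L = 0 < 1)


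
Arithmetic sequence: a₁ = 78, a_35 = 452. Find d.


d = (aₙ - a₁)/(n-1)
= (452 - 78)/(35-1)
= 374/34 = 11

d = 11


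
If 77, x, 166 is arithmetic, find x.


AM = (77 + 166)/2 = 243/2 = 121.5

AM = 121.5


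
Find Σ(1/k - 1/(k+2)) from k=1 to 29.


Telescoping with gap 2: two head and two tail terms survive.
= (1 + 1/2) - (1/30 + 1/31)
= 3/2 - 1/30 - 1/31 = 667/465

Sum = 667/465


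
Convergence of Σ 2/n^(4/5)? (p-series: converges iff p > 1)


p-series test: Σ c/n^p converges if p > 1, diverges if p ≤ 1 (constant c > 0 doesn't affect convergence).
p = 4/5
4/5 ≤ 1 → DIVERGES

Diverges (p = 4/5 ≤ 1)


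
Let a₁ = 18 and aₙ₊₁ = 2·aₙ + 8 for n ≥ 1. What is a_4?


Computing step by step:
a_1 = 18
a_2 = 44
a_3 = 96
a_4 = 200


a_4 = 200


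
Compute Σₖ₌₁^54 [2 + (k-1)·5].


aₙ = 2 + (54-1)×5 = 267
Sₙ = n(a₁+aₙ)/2 = 54×(2+267)/2
= 54×269/2 = 7263

S_54 = 7263


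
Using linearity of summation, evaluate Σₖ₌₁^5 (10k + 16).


Σ(10k+16) = 10·Σk + 16·n
= 10·15 + 16·5
= 150 + 80 = 230

Σ = 230


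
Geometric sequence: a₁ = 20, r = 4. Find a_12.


aₙ = a₁·r^(n-1)
= 20×4^11
= 20×4194304
= 83886080

a_12 = 83886080


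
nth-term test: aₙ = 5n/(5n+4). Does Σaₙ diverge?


lim(n→∞) 5n/(5n+4) = 5/5 = 1  (divide numerator and denominator by n)
lim aₙ = 1 ≠ 0 → series DIVERGES

Diverges (lim aₙ = 1 ≠ 0)


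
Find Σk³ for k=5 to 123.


Σₖ₌5^123 k³ = [123·124/2]² − [4·5/2]²
= 58155876 − 100 = 58155776

Σk³ = 58155776


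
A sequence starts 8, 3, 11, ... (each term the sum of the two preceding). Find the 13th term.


Computing iteratively: 8, 3, 11, 14, 25, 39, 64, 103, 167, 270, 437, 707, ...
a_13 = 1144

a_13 = 1144


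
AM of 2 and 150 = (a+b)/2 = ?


AM = (2 + 150)/2 = 152/2 = 76

AM = 76


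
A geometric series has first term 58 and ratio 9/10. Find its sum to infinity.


S∞ = a₁/(1-r) = 58/(1 - 9/10)
= 58/(1/10)
= 580

S∞ = 580


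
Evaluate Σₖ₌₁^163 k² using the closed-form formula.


n = 163
n(n+1)(2n+1)/6 = 163×164×327/6
= 8741364/6 = 1456894

Σk² = 1456894


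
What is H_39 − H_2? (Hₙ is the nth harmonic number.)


Σₖ₌3^39 1/k = 1/3 + 1/4 + 1/5 + ... + 1/39
= 1337453792828233/485721041551200
≈ 2.7535

Sum = 1337453792828233/485721041551200 ≈ 2.7535


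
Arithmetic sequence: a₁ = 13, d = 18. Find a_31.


aₙ = a₁ + (n-1)d
= 13 + (31-1)×18
= 13 + 540
= 553

a_31 = 553


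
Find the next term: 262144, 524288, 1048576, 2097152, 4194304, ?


Pattern: powers of 2: 2ⁿ
Terms: 262144, 524288, 1048576, 2097152, 4194304
Next term = 8388608

Next term = 8388608


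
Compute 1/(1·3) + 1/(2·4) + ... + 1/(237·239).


1/(k(k+2)) = (1/2)·(1/k - 1/(k+2)) (partial fractions)
Telescoping: Σ = (1/2)·(1 + 1/2 - 1/238 - 1/239) = 42423/56882

Sum = 42423/56882


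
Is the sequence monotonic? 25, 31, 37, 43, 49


Differences: 6, 6, 6, 6
All differences > 0 → strictly INCREASING

Monotonically increasing


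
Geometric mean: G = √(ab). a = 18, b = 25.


GM = √(18×25) = √450 = 21.2132

GM = 21.2132


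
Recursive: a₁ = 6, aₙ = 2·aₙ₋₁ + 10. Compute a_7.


Computing step by step:
a_1 = 6
a_2 = 22
a_3 = 54
a_4 = 118
a_5 = 246
a_6 = 502
a_7 = 1014


a_7 = 1014


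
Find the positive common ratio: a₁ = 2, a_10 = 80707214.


r^(n-1) = aₙ/a₁
r^9 = 80707214/2 = 40353607
r = 40353607^(1/9)
= 7

r = 7


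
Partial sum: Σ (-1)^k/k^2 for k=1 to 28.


S = -1 + 1/4 - 1/9 + 1/16 - 1/25 + 1/36 - 1/49 + 1/64 ± ...
= -0.8219
(Full series converges to -π²/12 ≈ -0.8225)

S_28 = -0.8219


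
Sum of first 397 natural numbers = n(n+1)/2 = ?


n(n+1)/2 = 397×398/2 = 158006/2 = 79003

Σk = 79003


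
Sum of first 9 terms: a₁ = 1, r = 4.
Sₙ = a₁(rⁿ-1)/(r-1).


Sₙ = 1×(4^9 - 1)/(4 - 1)
= 1×(262144 - 1)/3
= 1×262143/3
= 87381

S_9 = 87381


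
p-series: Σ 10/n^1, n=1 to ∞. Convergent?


p-series test: Σ c/n^p converges if p > 1, diverges if p ≤ 1 (constant c > 0 doesn't affect convergence).
p = 1
1 ≤ 1 → DIVERGES

Diverges (p = 1 ≤ 1)


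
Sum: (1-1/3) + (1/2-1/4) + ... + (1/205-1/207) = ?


Telescoping with gap 2: two head and two tail terms survive.
= (1 + 1/2) - (1/206 + 1/207)
= 3/2 - 1/206 - 1/207 = 31775/21321

Sum = 31775/21321


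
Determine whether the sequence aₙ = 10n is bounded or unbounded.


aₙ = 10n → as n→∞, aₙ→∞
No finite upper bound exists
The sequence is UNBOUNDED

Unbounded (aₙ → ∞ as n → ∞)


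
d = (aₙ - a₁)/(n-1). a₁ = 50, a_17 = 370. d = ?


d = (aₙ - a₁)/(n-1)
= (370 - 50)/(17-1)
= 320/16 = 20

d = 20


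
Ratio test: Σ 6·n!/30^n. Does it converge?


aₙ = 6·n!/30^n
a_{n+1}/aₙ = (n+1)!/30^(n+1) × 30^n/n!  (constant 6 cancels)
= (n+1)/30
L = lim(n→∞) (n+1)/30 = ∞
L > 1 → series DIVERGES

Diverges (ratio test: L = ∞ > 1)


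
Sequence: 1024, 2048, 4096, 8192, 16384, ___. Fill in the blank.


Pattern: powers of 2: 2ⁿ
Terms: 1024, 2048, 4096, 8192, 16384
Next term = 32768

Next term = 32768


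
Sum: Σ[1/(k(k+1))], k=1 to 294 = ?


1/(k(k+1)) = 1/k - 1/(k+1) (partial fractions)
Telescoping: Σ = 1 - 1/295 = 294/295

Sum = 294/295


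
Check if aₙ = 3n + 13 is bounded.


aₙ = 3n + 13 → as n→∞, aₙ→∞
No finite upper bound exists
The sequence is UNBOUNDED

Unbounded (aₙ → ∞ as n → ∞)


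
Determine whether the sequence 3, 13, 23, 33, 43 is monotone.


Differences: 10, 10, 10, 10
All differences > 0 → strictly INCREASING

Monotonically increasing


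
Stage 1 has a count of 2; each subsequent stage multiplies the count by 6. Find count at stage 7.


aₙ = a₁·r^(n-1)
= 2×6^6
= 2×46656
= 93312

a_7 = 93312


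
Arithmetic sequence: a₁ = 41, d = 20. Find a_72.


aₙ = a₁ + (n-1)d
= 41 + (72-1)×20
= 41 + 1420
= 1461

a_72 = 1461


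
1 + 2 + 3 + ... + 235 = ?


n(n+1)/2 = 235×236/2 = 55460/2 = 27730

Σk = 27730


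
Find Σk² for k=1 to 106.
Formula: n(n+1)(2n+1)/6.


n = 106
n(n+1)(2n+1)/6 = 106×107×213/6
= 2415846/6 = 402641

Σk² = 402641


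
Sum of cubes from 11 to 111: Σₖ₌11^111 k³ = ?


Σₖ₌11^111 k³ = [111·112/2]² − [10·11/2]²
= 38638656 − 3025 = 38635631

Σk³ = 38635631


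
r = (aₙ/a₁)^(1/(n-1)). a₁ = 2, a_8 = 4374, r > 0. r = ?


r^(n-1) = aₙ/a₁
r^7 = 4374/2 = 2187
r = 2187^(1/7)
= 3

r = 3


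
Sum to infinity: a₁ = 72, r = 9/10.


S∞ = a₁/(1-r) = 72/(1 - 9/10)
= 72/(1/10)
= 720

S∞ = 720


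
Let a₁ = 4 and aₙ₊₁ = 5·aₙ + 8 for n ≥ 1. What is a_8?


Computing step by step:
a_1 = 4
a_2 = 28
a_3 = 148
a_4 = 748
a_5 = 3748
a_6 = 18748
a_7 = 93748
a_8 = 468748


a_8 = 468748


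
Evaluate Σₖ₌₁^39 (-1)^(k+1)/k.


S = 1 - 1/2 + 1/3 - 1/4 + 1/5 - 1/6 + 1/7 - 1/8 ± ...
= 0.7058
(Full series converges to +ln(2) ≈ +0.6931)

S_39 = 0.7058


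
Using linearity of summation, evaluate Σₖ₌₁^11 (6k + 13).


Σ(6k+13) = 6·Σk + 13·n
= 6·66 + 13·11
= 396 + 143 = 539

Σ = 539


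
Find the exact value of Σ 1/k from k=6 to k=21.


Σₖ₌6^21 1/k = 1/6 + 1/7 + 1/8 + ... + 1/21
= 105689791/77597520
≈ 1.362

Sum = 105689791/77597520 ≈ 1.362


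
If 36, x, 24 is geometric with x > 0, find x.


GM = √(36×24) = √864 = 29.3939

GM = 29.3939


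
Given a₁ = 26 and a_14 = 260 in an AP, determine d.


d = (aₙ - a₁)/(n-1)
= (260 - 26)/(14-1)
= 234/13 = 18

d = 18


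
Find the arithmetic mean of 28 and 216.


AM = (28 + 216)/2 = 244/2 = 122

AM = 122


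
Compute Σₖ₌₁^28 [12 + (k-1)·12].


aₙ = 12 + (28-1)×12 = 336
Sₙ = n(a₁+aₙ)/2 = 28×(12+336)/2
= 28×348/2 = 4872

S_28 = 4872


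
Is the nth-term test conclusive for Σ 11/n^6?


lim(n→∞) 11/n^6 = 0
lim aₙ = 0 → nth-term test is INCONCLUSIVE
(Need other tests; this is actually a convergent p-series with p=6 > 1)

Inconclusive (lim aₙ = 0; need another test)


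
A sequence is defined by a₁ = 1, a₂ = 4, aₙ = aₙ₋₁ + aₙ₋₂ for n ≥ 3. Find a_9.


Computing iteratively: 1, 4, 5, 9, 14, 23, 37, 60, 97
a_9 = 97

a_9 = 97


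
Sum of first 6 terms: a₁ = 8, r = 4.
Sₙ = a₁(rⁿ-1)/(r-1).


Sₙ = 8×(4^6 - 1)/(4 - 1)
= 8×(4096 - 1)/3
= 8×4095/3
= 10920

S_6 = 10920


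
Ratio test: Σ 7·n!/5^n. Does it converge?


aₙ = 7·n!/5^n
a_{n+1}/aₙ = (n+1)!/5^(n+1) × 5^n/n!  (constant 7 cancels)
= (n+1)/5
L = lim(n→∞) (n+1)/5 = ∞
L > 1 → series DIVERGES

Diverges (ratio test: L = ∞ > 1)


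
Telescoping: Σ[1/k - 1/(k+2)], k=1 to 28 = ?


Telescoping with gap 2: two head and two tail terms survive.
= (1 + 1/2) - (1/29 + 1/30)
= 3/2 - 1/29 - 1/30 = 623/435

Sum = 623/435


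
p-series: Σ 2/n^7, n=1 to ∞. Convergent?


p-series test: Σ c/n^p converges if p > 1, diverges if p ≤ 1 (constant c > 0 doesn't affect convergence).
p = 7
7 > 1 → CONVERGES

Converges (p = 7 > 1)


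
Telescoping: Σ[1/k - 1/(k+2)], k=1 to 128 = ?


Telescoping with gap 2: two head and two tail terms survive.
= (1 + 1/2) - (1/129 + 1/130)
= 3/2 - 1/129 - 1/130 = 12448/8385

Sum = 12448/8385


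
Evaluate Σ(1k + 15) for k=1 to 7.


Σ(1k+15) = 1·Σk + 15·n
= 1·28 + 15·7
= 28 + 105 = 133

Σ = 133


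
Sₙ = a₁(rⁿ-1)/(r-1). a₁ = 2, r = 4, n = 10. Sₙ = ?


Sₙ = 2×(4^10 - 1)/(4 - 1)
= 2×(1048576 - 1)/3
= 2×1048575/3
= 699050

S_10 = 699050


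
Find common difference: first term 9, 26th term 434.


d = (aₙ - a₁)/(n-1)
= (434 - 9)/(26-1)
= 425/25 = 17

d = 17


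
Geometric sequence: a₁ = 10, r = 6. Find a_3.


aₙ = a₁·r^(n-1)
= 10×6^2
= 10×36
= 360

a_3 = 360


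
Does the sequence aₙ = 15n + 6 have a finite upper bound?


aₙ = 15n + 6 → as n→∞, aₙ→∞
No finite upper bound exists
The sequence is UNBOUNDED

Unbounded (aₙ → ∞ as n → ∞)


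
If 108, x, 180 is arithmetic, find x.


AM = (108 + 180)/2 = 288/2 = 144

AM = 144


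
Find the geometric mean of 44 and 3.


GM = √(44×3) = √132 = 11.4891

GM = 11.4891


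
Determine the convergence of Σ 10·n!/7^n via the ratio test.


aₙ = 10·n!/7^n
a_{n+1}/aₙ = (n+1)!/7^(n+1) × 7^n/n!  (constant 10 cancels)
= (n+1)/7
L = lim(n→∞) (n+1)/7 = ∞
L > 1 → series DIVERGES

Diverges (ratio test: L = ∞ > 1)


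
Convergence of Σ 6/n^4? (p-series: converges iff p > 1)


p-series test: Σ c/n^p converges if p > 1, diverges if p ≤ 1 (constant c > 0 doesn't affect convergence).
p = 4
4 > 1 → CONVERGES

Converges (p = 4 > 1)


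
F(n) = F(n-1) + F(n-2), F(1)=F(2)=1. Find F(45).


Fibonacci sequence: 1, 1, 2, 3, 5, 8, 13, 21, 34, 55, 89, ...
F(45) = 1134903170

F(45) = 1134903170


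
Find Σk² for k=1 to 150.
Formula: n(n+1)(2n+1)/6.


n = 150
n(n+1)(2n+1)/6 = 150×151×301/6
= 6817650/6 = 1136275

Σk² = 1136275


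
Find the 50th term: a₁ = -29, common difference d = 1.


aₙ = a₁ + (n-1)d
= -29 + (50-1)×1
= -29 + 49
= 20

a_50 = 20


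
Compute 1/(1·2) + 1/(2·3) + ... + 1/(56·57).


1/(k(k+1)) = 1/k - 1/(k+1) (partial fractions)
Telescoping: Σ = 1 - 1/57 = 56/57

Sum = 56/57


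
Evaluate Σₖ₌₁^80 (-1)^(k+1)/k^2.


S = 1 - 1/4 + 1/9 - 1/16 + 1/25 - 1/36 + 1/49 - 1/64 ± ...
= 0.8224
(Full series converges to +π²/12 ≈ +0.8225)

S_80 = 0.8224


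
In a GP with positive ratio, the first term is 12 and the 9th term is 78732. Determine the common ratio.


r^(n-1) = aₙ/a₁
r^8 = 78732/12 = 6561
r = 6561^(1/8)
= ±3; taking r > 0 gives r = 3

r = 3


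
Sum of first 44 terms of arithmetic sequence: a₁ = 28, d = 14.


aₙ = 28 + (44-1)×14 = 630
Sₙ = n(a₁+aₙ)/2 = 44×(28+630)/2
= 44×658/2 = 14476

S_44 = 14476


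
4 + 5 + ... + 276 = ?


Σₖ₌4^276 k = Σₖ₌₁^276 k − Σₖ₌₁^3 k
= 276·277/2 − 3·4/2
= 38226 − 6 = 38220

Σk = 38220


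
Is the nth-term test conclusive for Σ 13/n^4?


lim(n→∞) 13/n^4 = 0
lim aₙ = 0 → nth-term test is INCONCLUSIVE
(Need other tests; this is actually a convergent p-series with p=4 > 1)

Inconclusive (lim aₙ = 0; need another test)


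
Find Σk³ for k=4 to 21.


Σₖ₌4^21 k³ = [21·22/2]² − [3·4/2]²
= 53361 − 36 = 53325

Σk³ = 53325


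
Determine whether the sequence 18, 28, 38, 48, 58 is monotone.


Differences: 10, 10, 10, 10
All differences > 0 → strictly INCREASING

Monotonically increasing


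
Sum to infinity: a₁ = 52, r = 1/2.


S∞ = a₁/(1-r) = 52/(1 - 1/2)
= 52/(1/2)
= 104

S∞ = 104


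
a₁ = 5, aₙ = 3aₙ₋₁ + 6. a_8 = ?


Computing step by step:
a_1 = 5
a_2 = 21
a_3 = 69
a_4 = 213
a_5 = 645
a_6 = 1941
a_7 = 5829
a_8 = 17493


a_8 = 17493


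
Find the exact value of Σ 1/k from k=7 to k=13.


Σₖ₌7^13 1/k = 1/7 + 1/8 + 1/9 + 1/10 + 1/11 + 1/12 + 1/13
= 263111/360360
≈ 0.7301

Sum = 263111/360360 ≈ 0.7301


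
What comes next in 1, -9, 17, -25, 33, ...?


Pattern: alternating sign, magnitude arithmetic (d=8)
Terms: 1, -9, 17, -25, 33
Next term = -41

Next term = -41


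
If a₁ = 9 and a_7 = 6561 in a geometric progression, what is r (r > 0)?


r^(n-1) = aₙ/a₁
r^6 = 6561/9 = 729
r = 729^(1/6)
= ±3; taking r > 0 gives r = 3

r = 3


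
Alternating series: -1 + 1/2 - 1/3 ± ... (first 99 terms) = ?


S = -1 + 1/2 - 1/3 + 1/4 - 1/5 + 1/6 - 1/7 + 1/8 ± ...
= -0.6982
(Full series converges to -ln(2) ≈ -0.6931)

S_99 = -0.6982


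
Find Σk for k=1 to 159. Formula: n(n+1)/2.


n(n+1)/2 = 159×160/2 = 25440/2 = 12720

Σk = 12720


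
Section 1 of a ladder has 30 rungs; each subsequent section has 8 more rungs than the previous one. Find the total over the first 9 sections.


aₙ = 30 + (9-1)×8 = 94
Sₙ = n(a₁+aₙ)/2 = 9×(30+94)/2
= 9×124/2 = 558

S_9 = 558


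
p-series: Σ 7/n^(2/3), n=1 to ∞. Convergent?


p-series test: Σ c/n^p converges if p > 1, diverges if p ≤ 1 (constant c > 0 doesn't affect convergence).
p = 2/3
2/3 ≤ 1 → DIVERGES

Diverges (p = 2/3 ≤ 1)


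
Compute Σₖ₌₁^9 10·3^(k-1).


Sₙ = 10×(3^9 - 1)/(3 - 1)
= 10×(19683 - 1)/2
= 10×19682/2
= 98410

S_9 = 98410


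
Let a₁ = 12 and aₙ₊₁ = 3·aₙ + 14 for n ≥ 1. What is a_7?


Computing step by step:
a_1 = 12
a_2 = 50
a_3 = 164
a_4 = 506
a_5 = 1532
a_6 = 4610
a_7 = 13844


a_7 = 13844


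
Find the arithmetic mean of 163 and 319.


AM = (163 + 319)/2 = 482/2 = 241

AM = 241


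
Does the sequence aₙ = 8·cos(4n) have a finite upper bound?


For all n, -1 ≤ cos(4n) ≤ 1, so -8 ≤ 8·cos(4n) ≤ 8
Lower bound: -8, Upper bound: 8
The sequence IS bounded

Bounded (-8 ≤ aₙ ≤ 8)


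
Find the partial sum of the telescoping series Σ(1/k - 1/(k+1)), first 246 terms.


Telescoping: adjacent terms cancel.
= 1/1 - 1/247
= 1 - 1/247 = 246/247

Sum = 246/247


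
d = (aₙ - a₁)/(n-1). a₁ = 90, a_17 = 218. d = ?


d = (aₙ - a₁)/(n-1)
= (218 - 90)/(17-1)
= 128/16 = 8

d = 8


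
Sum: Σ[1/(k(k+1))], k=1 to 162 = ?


1/(k(k+1)) = 1/k - 1/(k+1) (partial fractions)
Telescoping: Σ = 1 - 1/163 = 162/163

Sum = 162/163


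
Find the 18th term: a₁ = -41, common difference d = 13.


aₙ = a₁ + (n-1)d
= -41 + (18-1)×13
= -41 + 221
= 180

a_18 = 180


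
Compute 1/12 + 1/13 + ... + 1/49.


Σₖ₌12^49 1/k = 1/12 + 1/13 + 1/14 + ... + 1/49
= 4522522398000006949811/3099044504245996706400
≈ 1.4593

Sum = 4522522398000006949811/3099044504245996706400 ≈ 1.4593


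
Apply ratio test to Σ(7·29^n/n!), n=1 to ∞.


aₙ = 7·29^n/n!
a_{n+1}/aₙ = 29^(n+1)/(n+1)! × n!/29^n  (constant 7 cancels)
= 29/(n+1)
L = lim(n→∞) 29/(n+1) = 0
L < 1 → series CONVERGES

Converges (ratio test: L = 0 < 1)


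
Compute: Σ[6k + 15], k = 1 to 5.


Σ(6k+15) = 6·Σk + 15·n
= 6·15 + 15·5
= 90 + 75 = 165

Σ = 165


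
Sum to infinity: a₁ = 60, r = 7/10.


S∞ = a₁/(1-r) = 60/(1 - 7/10)
= 60/(3/10)
= 200

S∞ = 200


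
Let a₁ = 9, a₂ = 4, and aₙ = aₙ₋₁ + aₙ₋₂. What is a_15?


Computing iteratively: 9, 4, 13, 17, 30, 47, 77, 124, 201, 325, 526, 851, ...
a_15 = 3605

a_15 = 3605


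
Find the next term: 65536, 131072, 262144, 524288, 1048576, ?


Pattern: powers of 2: 2ⁿ
Terms: 65536, 131072, 262144, 524288, 1048576
Next term = 2097152

Next term = 2097152


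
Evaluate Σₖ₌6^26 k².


Σₖ₌6^26 k² = Σₖ₌₁^26 k² − Σₖ₌₁^5 k²
= 26·27·53/6 − 5·6·11/6
= 6201 − 55 = 6146

Σk² = 6146


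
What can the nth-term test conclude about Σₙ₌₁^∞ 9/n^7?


lim(n→∞) 9/n^7 = 0
lim aₙ = 0 → nth-term test is INCONCLUSIVE
(Need other tests; this is actually a convergent p-series with p=7 > 1)

Inconclusive (lim aₙ = 0; need another test)


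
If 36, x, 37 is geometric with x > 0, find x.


GM = √(36×37) = √1332 = 36.4966

GM = 36.4966


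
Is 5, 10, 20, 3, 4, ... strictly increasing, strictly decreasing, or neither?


Differences: 5, 10, -17, 1
Difference at position 1 is +5 (> 0) but position 3 is -17 (< 0) — sequence both rises and falls
→ NOT monotonic

Not monotonic


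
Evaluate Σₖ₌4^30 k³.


Σₖ₌4^30 k³ = [30·31/2]² − [3·4/2]²
= 216225 − 36 = 216189

Σk³ = 216189


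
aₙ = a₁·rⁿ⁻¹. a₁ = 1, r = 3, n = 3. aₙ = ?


aₙ = a₁·r^(n-1)
= 1×3^2
= 1×9
= 9

a_3 = 9


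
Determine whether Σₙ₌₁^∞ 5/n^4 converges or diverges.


p-series test: Σ c/n^p converges if p > 1, diverges if p ≤ 1 (constant c > 0 doesn't affect convergence).
p = 4
4 > 1 → CONVERGES

Converges (p = 4 > 1)


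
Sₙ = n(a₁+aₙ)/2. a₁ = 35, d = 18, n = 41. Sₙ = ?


aₙ = 35 + (41-1)×18 = 755
Sₙ = n(a₁+aₙ)/2 = 41×(35+755)/2
= 41×790/2 = 16195

S_41 = 16195


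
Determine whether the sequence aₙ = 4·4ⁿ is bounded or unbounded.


aₙ = 4·4ⁿ → as n→∞, aₙ→∞ (since base 4 > 1)
No finite upper bound exists
The sequence is UNBOUNDED

Unbounded (aₙ → ∞ as n → ∞)


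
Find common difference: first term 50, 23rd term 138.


d = (aₙ - a₁)/(n-1)
= (138 - 50)/(23-1)
= 88/22 = 4

d = 4


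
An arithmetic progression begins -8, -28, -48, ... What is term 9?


aₙ = a₁ + (n-1)d
= -8 + (9-1)×-20
= -8 - 160
= -168

a_9 = -168


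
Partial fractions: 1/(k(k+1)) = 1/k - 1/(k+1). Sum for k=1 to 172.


1/(k(k+1)) = 1/k - 1/(k+1) (partial fractions)
Telescoping: Σ = 1 - 1/173 = 172/173

Sum = 172/173


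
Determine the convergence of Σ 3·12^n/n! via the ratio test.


aₙ = 3·12^n/n!
a_{n+1}/aₙ = 12^(n+1)/(n+1)! × n!/12^n  (constant 3 cancels)
= 12/(n+1)
L = lim(n→∞) 12/(n+1) = 0
L < 1 → series CONVERGES

Converges (ratio test: L = 0 < 1)


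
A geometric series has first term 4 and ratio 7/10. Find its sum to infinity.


S∞ = a₁/(1-r) = 4/(1 - 7/10)
= 4/(3/10)
= 40/3

S∞ = 40/3


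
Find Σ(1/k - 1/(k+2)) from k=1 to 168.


Telescoping with gap 2: two head and two tail terms survive.
= (1 + 1/2) - (1/169 + 1/170)
= 3/2 - 1/169 - 1/170 = 21378/14365

Sum = 21378/14365


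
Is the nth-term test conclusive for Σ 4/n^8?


lim(n→∞) 4/n^8 = 0
lim aₙ = 0 → nth-term test is INCONCLUSIVE
(Need other tests; this is actually a convergent p-series with p=8 > 1)

Inconclusive (lim aₙ = 0; need another test)


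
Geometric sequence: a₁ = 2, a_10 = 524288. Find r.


r^(n-1) = aₙ/a₁
r^9 = 524288/2 = 262144
r = 262144^(1/9)
= 4

r = 4


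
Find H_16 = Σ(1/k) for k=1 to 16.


H_16 = 1/1 + 1/2 + 1/3 + ... + 1/16
= 2436559/720720
≈ 3.3807

H_16 = 2436559/720720 ≈ 3.3807


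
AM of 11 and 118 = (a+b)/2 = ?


AM = (11 + 118)/2 = 129/2 = 64.5

AM = 64.5


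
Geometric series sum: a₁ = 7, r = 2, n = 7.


Sₙ = 7×(2^7 - 1)/(2 - 1)
= 7×(128 - 1)/1
= 7×127/1
= 889

S_7 = 889


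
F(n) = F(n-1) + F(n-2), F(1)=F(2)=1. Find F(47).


Fibonacci sequence: 1, 1, 2, 3, 5, 8, 13, 21, 34, 55, 89, ...
F(47) = 2971215073

F(47) = 2971215073


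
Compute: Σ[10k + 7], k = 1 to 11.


Σ(10k+7) = 10·Σk + 7·n
= 10·66 + 7·11
= 660 + 77 = 737

Σ = 737


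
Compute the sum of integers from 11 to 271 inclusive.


Σₖ₌11^271 k = Σₖ₌₁^271 k − Σₖ₌₁^10 k
= 271·272/2 − 10·11/2
= 36856 − 55 = 36801

Σk = 36801


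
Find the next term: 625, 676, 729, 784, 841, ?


Pattern: perfect squares: n²
Terms: 625, 676, 729, 784, 841
Next term = 900

Next term = 900


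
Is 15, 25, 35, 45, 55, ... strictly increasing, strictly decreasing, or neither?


Differences: 10, 10, 10, 10
All differences > 0 → strictly INCREASING

Monotonically increasing


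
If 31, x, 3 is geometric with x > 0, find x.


GM = √(31×3) = √93 = 9.6437

GM = 9.6437


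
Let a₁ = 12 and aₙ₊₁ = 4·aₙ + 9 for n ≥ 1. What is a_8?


Computing step by step:
a_1 = 12
a_2 = 57
a_3 = 237
a_4 = 957
a_5 = 3837
a_6 = 15357
a_7 = 61437
a_8 = 245757


a_8 = 245757


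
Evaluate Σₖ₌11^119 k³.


Σₖ₌11^119 k³ = [119·120/2]² − [10·11/2]²
= 50979600 − 3025 = 50976575

Σk³ = 50976575


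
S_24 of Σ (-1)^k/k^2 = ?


S = -1 + 1/4 - 1/9 + 1/16 - 1/25 + 1/36 - 1/49 + 1/64 ± ...
= -0.8216
(Full series converges to -π²/12 ≈ -0.8225)

S_24 = -0.8216


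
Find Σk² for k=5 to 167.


Σₖ₌5^167 k² = Σₖ₌₁^167 k² − Σₖ₌₁^4 k²
= 167·168·335/6 − 4·5·9/6
= 1566460 − 30 = 1566430

Σk² = 1566430


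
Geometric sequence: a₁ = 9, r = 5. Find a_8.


aₙ = a₁·r^(n-1)
= 9×5^7
= 9×78125
= 703125

a_8 = 703125


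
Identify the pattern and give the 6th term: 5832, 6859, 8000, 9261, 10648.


Pattern: perfect cubes: n³
Terms: 5832, 6859, 8000, 9261, 10648
Next term = 12167

Next term = 12167


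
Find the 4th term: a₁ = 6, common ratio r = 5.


aₙ = a₁·r^(n-1)
= 6×5^3
= 6×125
= 750

a_4 = 750


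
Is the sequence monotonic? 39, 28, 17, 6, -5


Differences: -11, -11, -11, -11
All differences < 0 → strictly DECREASING

Monotonically decreasing


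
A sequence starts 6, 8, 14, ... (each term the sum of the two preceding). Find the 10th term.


Computing iteratively: 6, 8, 14, 22, 36, 58, 94, 152, 246, 398
a_10 = 398

a_10 = 398


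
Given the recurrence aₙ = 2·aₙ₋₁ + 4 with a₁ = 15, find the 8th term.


Computing step by step:
a_1 = 15
a_2 = 34
a_3 = 72
a_4 = 148
a_5 = 300
a_6 = 604
a_7 = 1212
a_8 = 2428


a_8 = 2428


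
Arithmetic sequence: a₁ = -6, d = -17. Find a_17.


aₙ = a₁ + (n-1)d
= -6 + (17-1)×-17
= -6 - 272
= -278

a_17 = -278


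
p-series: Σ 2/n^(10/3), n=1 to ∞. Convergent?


p-series test: Σ c/n^p converges if p > 1, diverges if p ≤ 1 (constant c > 0 doesn't affect convergence).
p = 10/3
10/3 > 1 → CONVERGES

Converges (p = 10/3 > 1)


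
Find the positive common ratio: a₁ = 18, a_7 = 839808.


r^(n-1) = aₙ/a₁
r^6 = 839808/18 = 46656
r = 46656^(1/6)
= ±6; taking r > 0 gives r = 6

r = 6


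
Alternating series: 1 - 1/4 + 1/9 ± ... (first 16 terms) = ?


S = 1 - 1/4 + 1/9 - 1/16 + 1/25 - 1/36 + 1/49 - 1/64 ± ...
= 0.8206
(Full series converges to +π²/12 ≈ +0.8225)

S_16 = 0.8206


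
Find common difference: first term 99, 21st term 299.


d = (aₙ - a₁)/(n-1)
= (299 - 99)/(21-1)
= 200/20 = 10

d = 10


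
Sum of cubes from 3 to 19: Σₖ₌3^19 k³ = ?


Σₖ₌3^19 k³ = [19·20/2]² − [2·3/2]²
= 36100 − 9 = 36091

Σk³ = 36091


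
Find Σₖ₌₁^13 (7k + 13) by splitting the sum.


Σ(7k+13) = 7·Σk + 13·n
= 7·91 + 13·13
= 637 + 169 = 806

Σ = 806


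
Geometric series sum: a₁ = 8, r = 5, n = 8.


Sₙ = 8×(5^8 - 1)/(5 - 1)
= 8×(390625 - 1)/4
= 8×390624/4
= 781248

S_8 = 781248


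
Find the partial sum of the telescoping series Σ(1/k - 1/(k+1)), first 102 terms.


Telescoping: adjacent terms cancel.
= 1/1 - 1/103
= 1 - 1/103 = 102/103

Sum = 102/103


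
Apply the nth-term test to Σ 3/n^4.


lim(n→∞) 3/n^4 = 0
lim aₙ = 0 → nth-term test is INCONCLUSIVE
(Need other tests; this is actually a convergent p-series with p=4 > 1)

Inconclusive (lim aₙ = 0; need another test)


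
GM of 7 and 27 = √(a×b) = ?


GM = √(7×27) = √189 = 13.7477

GM = 13.7477


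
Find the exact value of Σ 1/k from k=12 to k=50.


Σₖ₌12^50 1/k = 1/12 + 1/13 + 1/14 + ... + 1/50
= 4584503288084926883939/3099044504245996706400
≈ 1.4793

Sum = 4584503288084926883939/3099044504245996706400 ≈ 1.4793


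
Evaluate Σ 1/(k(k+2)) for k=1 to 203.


1/(k(k+2)) = (1/2)·(1/k - 1/(k+2)) (partial fractions)
Telescoping: Σ = (1/2)·(1 + 1/2 - 1/204 - 1/205) = 62321/83640

Sum = 62321/83640


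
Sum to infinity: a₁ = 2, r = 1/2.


S∞ = a₁/(1-r) = 2/(1 - 1/2)
= 2/(1/2)
= 4

S∞ = 4


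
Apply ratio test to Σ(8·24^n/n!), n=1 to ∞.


aₙ = 8·24^n/n!
a_{n+1}/aₙ = 24^(n+1)/(n+1)! × n!/24^n  (constant 8 cancels)
= 24/(n+1)
L = lim(n→∞) 24/(n+1) = 0
L < 1 → series CONVERGES

Converges (ratio test: L = 0 < 1)


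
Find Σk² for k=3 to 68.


Σₖ₌3^68 k² = Σₖ₌₁^68 k² − Σₖ₌₁^2 k²
= 68·69·137/6 − 2·3·5/6
= 107134 − 5 = 107129

Σk² = 107129


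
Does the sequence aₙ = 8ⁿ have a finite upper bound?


aₙ = 8ⁿ → as n→∞, aₙ→∞ (since base 8 > 1)
No finite upper bound exists
The sequence is UNBOUNDED

Unbounded (aₙ → ∞ as n → ∞)


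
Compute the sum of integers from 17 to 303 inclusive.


Σₖ₌17^303 k = Σₖ₌₁^303 k − Σₖ₌₁^16 k
= 303·304/2 − 16·17/2
= 46056 − 136 = 45920

Σk = 45920


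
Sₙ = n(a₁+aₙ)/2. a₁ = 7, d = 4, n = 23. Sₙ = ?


aₙ = 7 + (23-1)×4 = 95
Sₙ = n(a₁+aₙ)/2 = 23×(7+95)/2
= 23×102/2 = 1173

S_23 = 1173


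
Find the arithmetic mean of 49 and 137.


AM = (49 + 137)/2 = 186/2 = 93

AM = 93


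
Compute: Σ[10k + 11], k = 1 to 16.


Σ(10k+11) = 10·Σk + 11·n
= 10·136 + 11·16
= 1360 + 176 = 1536

Σ = 1536


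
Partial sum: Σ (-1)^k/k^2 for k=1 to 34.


S = -1 + 1/4 - 1/9 + 1/16 - 1/25 + 1/36 - 1/49 + 1/64 ± ...
= -0.822
(Full series converges to -π²/12 ≈ -0.8225)

S_34 = -0.822


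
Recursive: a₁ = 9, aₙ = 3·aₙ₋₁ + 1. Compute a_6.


Computing step by step:
a_1 = 9
a_2 = 28
a_3 = 85
a_4 = 256
a_5 = 769
a_6 = 2308


a_6 = 2308


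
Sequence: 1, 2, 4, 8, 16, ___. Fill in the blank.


Pattern: powers of 2: 2ⁿ
Terms: 1, 2, 4, 8, 16
Next term = 32

Next term = 32


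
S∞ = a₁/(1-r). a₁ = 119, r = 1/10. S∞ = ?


S∞ = a₁/(1-r) = 119/(1 - 1/10)
= 119/(9/10)
= 1190/9

S∞ = 1190/9


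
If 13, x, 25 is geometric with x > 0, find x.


GM = √(13×25) = √325 = 18.0278

GM = 18.0278


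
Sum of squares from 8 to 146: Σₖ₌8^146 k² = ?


Σₖ₌8^146 k² = Σₖ₌₁^146 k² − Σₖ₌₁^7 k²
= 146·147·293/6 − 7·8·15/6
= 1048061 − 140 = 1047921

Σk² = 1047921


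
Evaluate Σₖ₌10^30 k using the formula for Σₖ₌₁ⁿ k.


Σₖ₌10^30 k = Σₖ₌₁^30 k − Σₖ₌₁^9 k
= 30·31/2 − 9·10/2
= 465 − 45 = 420

Σk = 420


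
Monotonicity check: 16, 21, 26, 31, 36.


Differences: 5, 5, 5, 5
All differences > 0 → strictly INCREASING

Monotonically increasing


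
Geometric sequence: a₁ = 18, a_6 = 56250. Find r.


r^(n-1) = aₙ/a₁
r^5 = 56250/18 = 3125
r = 3125^(1/5)
= 5

r = 5
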